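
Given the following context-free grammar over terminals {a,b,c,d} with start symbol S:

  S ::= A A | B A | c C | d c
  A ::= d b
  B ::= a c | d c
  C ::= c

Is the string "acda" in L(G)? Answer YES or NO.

CNF form of G:
  S -> A A | B A | T0 T3 | T3 C
  A -> T0 T1
  B -> T0 T3 | T2 T3
  C -> c
  T0 -> d
  T1 -> b
  T2 -> a
  T3 -> c

CYK table (by increasing span):
  T[0,0] 'a' = {T2}  orig:{}
  T[1,1] 'c' = {C,T3}  orig:{C}
  T[2,2] 'd' = {T0}  orig:{}
  T[3,3] 'a' = {T2}  orig:{}
  T[0,1] 'ac' = {B}
  T[1,2] 'cd' = ∅
  T[2,3] 'da' = ∅
  T[0,2] 'acd' = ∅
  T[1,3] 'cda' = ∅
  T[0,3] 'acda' = ∅

S ∉ T[0,3] ⇒ NO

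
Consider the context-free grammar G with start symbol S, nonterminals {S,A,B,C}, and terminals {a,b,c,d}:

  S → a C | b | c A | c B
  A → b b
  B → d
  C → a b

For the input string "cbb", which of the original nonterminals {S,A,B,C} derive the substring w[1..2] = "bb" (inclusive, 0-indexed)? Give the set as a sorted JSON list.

Convert to CNF:
  S -> T1 C | T2 A | T2 B | b
  A -> T0 T0
  B -> d
  C -> T1 T0
  T0 -> b
  T1 -> a
  T2 -> c

CYK table (by increasing span) — only the sub-triangle for w[1..2]:
  [1..1]={S,T0}  "b"  orig:{S}
  [2..2]={S,T0}  "b"  orig:{S}
  [1..2]={A}  "bb"

Original NTs in T[1,2] deriving "bb": ["A"]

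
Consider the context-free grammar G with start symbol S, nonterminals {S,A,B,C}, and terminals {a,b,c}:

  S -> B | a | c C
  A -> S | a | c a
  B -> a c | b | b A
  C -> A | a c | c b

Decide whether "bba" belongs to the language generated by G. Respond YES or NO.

CNF form of G:
  S -> T0 T1 | T1 C | T2 A | a | b
  A -> T0 T1 | T1 C | T1 T0 | T2 A | a | b
  B -> T0 T1 | T2 A | b
  C -> T0 T1 | T1 C | T1 T0 | T1 T2 | T2 A | a | b
  T0 -> a
  T1 -> c
  T2 -> b

CYK table (by increasing span):
  T[0,0] 'b' = {A,B,C,S,T2}  orig:{A,B,C,S}
  T[1,1] 'b' = {A,B,C,S,T2}  orig:{A,B,C,S}
  T[2,2] 'a' = {A,C,S,T0}  orig:{A,C,S}
  T[0,1] 'bb' = {A,B,C,S}
  T[1,2] 'ba' = {A,B,C,S}
  T[0,2] 'bba' = {A,B,C,S}

S ∈ T[0,2] ⇒ YES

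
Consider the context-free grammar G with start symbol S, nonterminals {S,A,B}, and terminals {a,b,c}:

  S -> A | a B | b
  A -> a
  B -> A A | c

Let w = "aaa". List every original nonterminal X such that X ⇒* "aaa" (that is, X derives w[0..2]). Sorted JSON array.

Convert to CNF:
  S -> T0 B | a | b
  A -> a
  B -> A A | c
  T0 -> a

Fill CYK table bottom-up, restricted to cells inside w[0..2]:
  cell(0,0) a: {A,S,T0}  orig:{A,S}
  cell(1,1) a: {A,S,T0}  orig:{A,S}
  cell(2,2) a: {A,S,T0}  orig:{A,S}
  cell(0,1) aa: {B}
  cell(1,2) aa: {B}
  cell(0,2) aaa: {S}

Original NTs in T[0,2] deriving "aaa": ["S"]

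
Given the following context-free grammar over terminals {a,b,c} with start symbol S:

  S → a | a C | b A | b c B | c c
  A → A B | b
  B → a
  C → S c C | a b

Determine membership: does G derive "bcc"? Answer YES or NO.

CNF form of G:
  S -> T0 T0 | T1 C | T2 A | T2 X4 | a
  A -> A B | b
  B -> a
  C -> S X3 | T1 T2
  T0 -> c
  T1 -> a
  T2 -> b
  X3 -> T0 C
  X4 -> T0 B

CYK fill:
  T[0,0] 'b' = {A,T2}  orig:{A}
  T[1,1] 'c' = {T0}  orig:{}
  T[2,2] 'c' = {T0}  orig:{}
  T[0,1] 'bc' = ∅
  T[1,2] 'cc' = {S}
  T[0,2] 'bcc' = ∅

S ∉ T[0,2] ⇒ NO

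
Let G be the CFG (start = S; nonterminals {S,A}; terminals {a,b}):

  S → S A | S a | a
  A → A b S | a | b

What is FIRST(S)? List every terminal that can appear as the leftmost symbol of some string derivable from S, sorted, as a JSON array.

FIRST iteration:
pass 1:
  A via A→a: +{a}
  A via A→b: +{b}
  S via S→a: +{a}
  FIRST(S)={a}  FIRST(A)={a,b}
pass 2: (no change)
  FIRST(S)={a}  FIRST(A)={a,b}

FIRST(S) = ["a"]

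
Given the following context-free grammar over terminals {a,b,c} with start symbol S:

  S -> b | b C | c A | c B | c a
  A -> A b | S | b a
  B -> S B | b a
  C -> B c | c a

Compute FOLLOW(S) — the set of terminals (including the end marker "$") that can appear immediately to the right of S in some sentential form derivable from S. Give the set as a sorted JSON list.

FIRST iteration:
[1]
  A via A→b a: +{b}
  B via B→b a: +{b}
  C via C→B c: +{b}
  C via C→c a: +{c}
  S via S→b: +{b}
  S via S→c A: +{c}
  S: {b,c}  A: {b}  B: {b}  C: {b,c}
[2]
  A via A→S: +{c}
  B via B→S B: +{c}
  S: {b,c}  A: {b,c}  B: {b,c}  C: {b,c}
[3] (stable)
  S: {b,c}  A: {b,c}  B: {b,c}  C: {b,c}

Compute FOLLOW by fixpoint:
seed FOLLOW(S) with $
[1]
  A→A b: FOLLOW(A) ⊇ FIRST(b) = {b}; new: +{b}
  A→S: FOLLOW(S) ⊇ FOLLOW(A) ⊇ {b}; new: +{b}
  B→S B: FOLLOW(S) ⊇ FIRST(B) = {b,c}; new: +{c}
  C→B c: FOLLOW(B) ⊇ FIRST(c) = {c}; new: +{c}
  S→b C: FOLLOW(C) ⊇ FOLLOW(S) ⊇ {$,b,c}; new: +{$,b,c}
  S→c A: FOLLOW(A) ⊇ FOLLOW(S) ⊇ {$,b,c}; new: +{$,c}
  S→c B: FOLLOW(B) ⊇ FOLLOW(S) ⊇ {$,b,c}; new: +{$,b}
  FOLLOW(S)={$,b,c}  FOLLOW(A)={$,b,c}  FOLLOW(B)={$,b,c}  FOLLOW(C)={$,b,c}
[2] (no change)
  FOLLOW(S)={$,b,c}  FOLLOW(A)={$,b,c}  FOLLOW(B)={$,b,c}  FOLLOW(C)={$,b,c}

FOLLOW(S) = ["$", "b", "c"]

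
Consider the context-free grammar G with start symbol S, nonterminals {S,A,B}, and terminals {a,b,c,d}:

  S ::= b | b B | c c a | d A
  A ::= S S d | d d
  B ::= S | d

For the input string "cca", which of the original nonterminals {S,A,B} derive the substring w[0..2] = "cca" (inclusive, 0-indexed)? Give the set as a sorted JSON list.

Convert to CNF:
  S -> T0 A | T1 B | T2 X6 | b
  A -> S X4 | T0 T0
  B -> T0 A | T1 B | T2 X5 | b | d
  T0 -> d
  T1 -> b
  T2 -> c
  T3 -> a
  X4 -> S T0
  X5 -> T2 T3
  X6 -> T2 T3

Fill CYK table bottom-up — only the sub-triangle for w[0..2]:
  [0..0]={T2}  "c"  orig:{}
  [1..1]={T2}  "c"  orig:{}
  [2..2]={T3}  "a"  orig:{}
  [0..1]=∅  "cc"
  [1..2]={X5,X6}  "ca"  orig:{}
  [0..2]={B,S}  "cca"

Original NTs in T[0,2] deriving "cca": ["B", "S"]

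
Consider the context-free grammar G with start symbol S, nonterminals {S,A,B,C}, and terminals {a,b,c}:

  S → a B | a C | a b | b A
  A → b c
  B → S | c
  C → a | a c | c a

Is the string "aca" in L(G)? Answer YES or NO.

CNF form of G:
  S -> T0 A | T2 B | T2 C | T2 T0
  A -> T0 T1
  B -> T0 A | T2 B | T2 C | T2 T0 | c
  C -> T1 T2 | T2 T1 | a
  T0 -> b
  T1 -> c
  T2 -> a

Fill CYK table bottom-up:
  [0..0]={C,T2}  "a"  orig:{C}
  [1..1]={B,T1}  "c"  orig:{B}
  [2..2]={C,T2}  "a"  orig:{C}
  [0..1]={B,C,S}  "ac"
  [1..2]={C}  "ca"
  [0..2]={B,S}  "aca"

S ∈ T[0,2] ⇒ YES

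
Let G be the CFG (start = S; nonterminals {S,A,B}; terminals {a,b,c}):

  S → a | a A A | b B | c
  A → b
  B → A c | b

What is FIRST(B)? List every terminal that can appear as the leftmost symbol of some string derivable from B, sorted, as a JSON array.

Compute FIRST by fixpoint:
round 1:
  A via A→b: +{b}
  B via B→A c: +{b}
  S via S→a: +{a}
  S via S→b B: +{b}
  S via S→c: +{c}
  FIRST[S]={a,b,c}  FIRST[A]={b}  FIRST[B]={b}
round 2: (stable)
  FIRST[S]={a,b,c}  FIRST[A]={b}  FIRST[B]={b}

FIRST(B) = ["b"]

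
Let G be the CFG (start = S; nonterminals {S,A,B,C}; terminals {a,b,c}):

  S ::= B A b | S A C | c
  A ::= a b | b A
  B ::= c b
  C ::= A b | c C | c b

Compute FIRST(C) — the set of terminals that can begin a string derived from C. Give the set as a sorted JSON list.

FIRST iteration:
[1]
  A via A→a b: +{a}
  A via A→b A: +{b}
  B via B→c b: +{c}
  C via C→A b: +{a,b}
  C via C→c C: +{c}
  S via S→B A b: +{c}
  S: {c}  A: {a,b}  B: {c}  C: {a,b,c}
[2] done
  S: {c}  A: {a,b}  B: {c}  C: {a,b,c}

FIRST(C) = ["a", "b", "c"]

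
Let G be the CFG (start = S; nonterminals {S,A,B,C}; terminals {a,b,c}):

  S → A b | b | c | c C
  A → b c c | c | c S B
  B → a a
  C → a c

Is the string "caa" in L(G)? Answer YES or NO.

CNF form of G:
  S -> A T0 | T1 C | b | c
  A -> T0 X3 | T1 X4 | c
  B -> T2 T2
  C -> T2 T1
  T0 -> b
  T1 -> c
  T2 -> a
  X3 -> T1 T1
  X4 -> S B

Fill CYK table bottom-up:
  [0..0]={A,S,T1}  "c"  orig:{A,S}
  [1..1]={T2}  "a"  orig:{}
  [2..2]={T2}  "a"  orig:{}
  [0..1]=∅  "ca"
  [1..2]={B}  "aa"
  [0..2]={X4}  "caa"  orig:{}

S ∉ T[0,2] ⇒ NO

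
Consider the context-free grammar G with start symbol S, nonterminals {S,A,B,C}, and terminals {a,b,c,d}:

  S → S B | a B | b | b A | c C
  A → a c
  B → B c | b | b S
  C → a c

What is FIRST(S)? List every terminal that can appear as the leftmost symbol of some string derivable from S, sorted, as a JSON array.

Compute FIRST by fixpoint:
pass 1:
  A via A→a c: +{a}
  B via B→b: +{b}
  C via C→a c: +{a}
  S via S→a B: +{a}
  S via S→b: +{b}
  S via S→c C: +{c}
  S: {a,b,c}  A: {a}  B: {b}  C: {a}
pass 2: (stable)
  S: {a,b,c}  A: {a}  B: {b}  C: {a}

FIRST(S) = ["a", "b", "c"]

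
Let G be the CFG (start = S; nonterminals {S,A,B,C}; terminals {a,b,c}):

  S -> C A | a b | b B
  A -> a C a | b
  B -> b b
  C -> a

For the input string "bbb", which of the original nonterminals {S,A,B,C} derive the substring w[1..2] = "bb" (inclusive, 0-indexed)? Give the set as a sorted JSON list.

CNF form of G:
  S -> C A | T0 T1 | T1 B
  A -> T0 X2 | b
  B -> T1 T1
  C -> a
  T0 -> a
  T1 -> b
  X2 -> C T0

Fill CYK table bottom-up (cells [i..j] with 1 ≤ i ≤ j ≤ 2 only):
  T[1,1] 'b' = {A,T1}  orig:{A}
  T[2,2] 'b' = {A,T1}  orig:{A}
  T[1,2] 'bb' = {B}

Original NTs in T[1,2] deriving "bb": ["B"]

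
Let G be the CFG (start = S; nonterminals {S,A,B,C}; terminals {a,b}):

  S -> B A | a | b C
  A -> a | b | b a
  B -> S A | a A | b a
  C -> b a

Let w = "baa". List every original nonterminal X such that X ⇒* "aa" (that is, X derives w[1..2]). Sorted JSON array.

CNF form of G:
  S -> B A | T0 C | a
  A -> T0 T1 | a | b
  B -> S A | T0 T1 | T1 A
  C -> T0 T1
  T0 -> b
  T1 -> a

CYK table (by increasing span), restricted to cells inside w[1..2]:
  T[1,1] 'a' = {A,S,T1}  orig:{A,S}
  T[2,2] 'a' = {A,S,T1}  orig:{A,S}
  T[1,2] 'aa' = {B}

Original NTs in T[1,2] deriving "aa": ["B"]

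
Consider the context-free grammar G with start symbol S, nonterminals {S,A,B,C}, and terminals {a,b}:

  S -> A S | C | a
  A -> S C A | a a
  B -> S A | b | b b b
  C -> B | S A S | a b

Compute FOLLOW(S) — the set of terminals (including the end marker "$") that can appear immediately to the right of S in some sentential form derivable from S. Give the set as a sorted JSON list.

FIRST sets, iterate to fixpoint:
iter 1:
  A via A→a a: +{a}
  B via B→b: +{b}
  C via C→B: +{b}
  C via C→a b: +{a}
  S via S→A S: +{a}
  S via S→C: +{b}
  FIRST(S)={a,b}  FIRST(A)={a}  FIRST(B)={b}  FIRST(C)={a,b}
iter 2:
  A via A→S C A: +{b}
  B via B→S A: +{a}
  FIRST(S)={a,b}  FIRST(A)={a,b}  FIRST(B)={a,b}  FIRST(C)={a,b}
iter 3: (stable)
  FIRST(S)={a,b}  FIRST(A)={a,b}  FIRST(B)={a,b}  FIRST(C)={a,b}

FOLLOW iteration:
seed FOLLOW(S) with $
[1]
  A→S C A: FOLLOW(S) ⊇ FIRST(C) = {a,b}; new: +{a,b}
  A→S C A: FOLLOW(C) ⊇ FIRST(A) = {a,b}; new: +{a,b}
  C→B: FOLLOW(B) ⊇ FOLLOW(C) ⊇ {a,b}; new: +{a,b}
  C→S A S: FOLLOW(A) ⊇ FIRST(S) = {a,b}; new: +{a,b}
  S→C: FOLLOW(C) ⊇ FOLLOW(S) ⊇ {$,a,b}; new: +{$}
  FOLLOW(S)={$,a,b}  FOLLOW(A)={a,b}  FOLLOW(B)={a,b}  FOLLOW(C)={$,a,b}
[2]
  C→B: FOLLOW(B) ⊇ FOLLOW(C) ⊇ {$,a,b}; new: +{$}
  FOLLOW(S)={$,a,b}  FOLLOW(A)={a,b}  FOLLOW(B)={$,a,b}  FOLLOW(C)={$,a,b}
[3]
  B→S A: FOLLOW(A) ⊇ FOLLOW(B) ⊇ {$,a,b}; new: +{$}
  FOLLOW(S)={$,a,b}  FOLLOW(A)={$,a,b}  FOLLOW(B)={$,a,b}  FOLLOW(C)={$,a,b}
[4] (stable)
  FOLLOW(S)={$,a,b}  FOLLOW(A)={$,a,b}  FOLLOW(B)={$,a,b}  FOLLOW(C)={$,a,b}

FOLLOW(S) = ["$", "a", "b"]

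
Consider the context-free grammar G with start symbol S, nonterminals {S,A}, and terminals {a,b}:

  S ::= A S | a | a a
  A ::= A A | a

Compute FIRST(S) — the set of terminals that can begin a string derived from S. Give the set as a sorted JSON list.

Compute FIRST by fixpoint:
pass 1:
  A via A→a: +{a}
  S via S→A S: +{a}
  S: {a}  A: {a}
pass 2: done
  S: {a}  A: {a}

FIRST(S) = ["a"]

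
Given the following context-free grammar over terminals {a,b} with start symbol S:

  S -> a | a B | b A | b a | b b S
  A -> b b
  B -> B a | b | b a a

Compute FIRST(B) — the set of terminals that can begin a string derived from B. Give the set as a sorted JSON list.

FIRST iteration:
[1]
  A via A→b b: +{b}
  B via B→b: +{b}
  S via S→a: +{a}
  S via S→b A: +{b}
  FIRST(S)={a,b}  FIRST(A)={b}  FIRST(B)={b}
[2] done
  FIRST(S)={a,b}  FIRST(A)={b}  FIRST(B)={b}

FIRST(B) = ["b"]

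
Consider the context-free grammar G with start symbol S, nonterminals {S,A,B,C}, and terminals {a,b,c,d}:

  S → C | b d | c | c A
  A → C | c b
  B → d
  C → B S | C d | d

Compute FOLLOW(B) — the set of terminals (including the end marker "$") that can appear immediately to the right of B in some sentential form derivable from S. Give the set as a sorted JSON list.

FIRST sets, iterate to fixpoint:
round 1:
  A via A→c b: +{c}
  B via B→d: +{d}
  C via C→B S: +{d}
  S via S→C: +{d}
  S via S→b d: +{b}
  S via S→c: +{c}
  S: {b,c,d}  A: {c}  B: {d}  C: {d}
round 2:
  A via A→C: +{d}
  S: {b,c,d}  A: {c,d}  B: {d}  C: {d}
round 3: done
  S: {b,c,d}  A: {c,d}  B: {d}  C: {d}

FOLLOW sets:
FOLLOW(S) := {$}
[1]
  C→B S: FOLLOW(B) ⊇ FIRST(S) = {b,c,d}; new: +{b,c,d}
  C→C d: FOLLOW(C) ⊇ FIRST(d) = {d}; new: +{d}
  S→C: FOLLOW(C) ⊇ FOLLOW(S) ⊇ {$}; new: +{$}
  S→c A: FOLLOW(A) ⊇ FOLLOW(S) ⊇ {$}; new: +{$}
  FOLLOW[S]={$}  FOLLOW[A]={$}  FOLLOW[B]={b,c,d}  FOLLOW[C]={$,d}
[2]
  C→B S: FOLLOW(S) ⊇ FOLLOW(C) ⊇ {$,d}; new: +{d}
  S→c A: FOLLOW(A) ⊇ FOLLOW(S) ⊇ {$,d}; new: +{d}
  FOLLOW[S]={$,d}  FOLLOW[A]={$,d}  FOLLOW[B]={b,c,d}  FOLLOW[C]={$,d}
[3] done
  FOLLOW[S]={$,d}  FOLLOW[A]={$,d}  FOLLOW[B]={b,c,d}  FOLLOW[C]={$,d}

FOLLOW(B) = ["b", "c", "d"]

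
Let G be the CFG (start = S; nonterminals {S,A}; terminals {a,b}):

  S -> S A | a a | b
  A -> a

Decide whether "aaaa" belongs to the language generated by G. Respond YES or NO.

Convert to CNF:
  S -> S A | T0 T0 | b
  A -> a
  T0 -> a

CYK table (by increasing span):
  cell(0,0) a: {A,T0}  orig:{A}
  cell(1,1) a: {A,T0}  orig:{A}
  cell(2,2) a: {A,T0}  orig:{A}
  cell(3,3) a: {A,T0}  orig:{A}
  cell(0,1) aa: {S}
  cell(1,2) aa: {S}
  cell(2,3) aa: {S}
  cell(0,2) aaa: {S}
  cell(1,3) aaa: {S}
  cell(0,3) aaaa: {S}

S ∈ T[0,3] ⇒ YES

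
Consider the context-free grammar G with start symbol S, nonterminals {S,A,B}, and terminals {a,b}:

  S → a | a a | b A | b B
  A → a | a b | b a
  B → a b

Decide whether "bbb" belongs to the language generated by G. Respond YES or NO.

CNF form of G:
  S -> T0 T0 | T1 A | T1 B | a
  A -> T0 T1 | T1 T0 | a
  B -> T0 T1
  T0 -> a
  T1 -> b

Fill CYK table bottom-up:
  T[0,0] 'b' = {T1}  orig:{}
  T[1,1] 'b' = {T1}  orig:{}
  T[2,2] 'b' = {T1}  orig:{}
  T[0,1] 'bb' = ∅
  T[1,2] 'bb' = ∅
  T[0,2] 'bbb' = ∅

S ∉ T[0,2] ⇒ NO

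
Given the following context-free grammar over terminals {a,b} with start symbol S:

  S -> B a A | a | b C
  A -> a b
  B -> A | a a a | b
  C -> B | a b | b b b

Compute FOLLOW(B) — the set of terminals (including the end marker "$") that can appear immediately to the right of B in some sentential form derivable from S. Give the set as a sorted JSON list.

FIRST sets, iterate to fixpoint:
iter 1:
  A via A→a b: +{a}
  B via B→A: +{a}
  B via B→b: +{b}
  C via C→B: +{a,b}
  S via S→B a A: +{a,b}
  S: {a,b}  A: {a}  B: {a,b}  C: {a,b}
iter 2: (no change)
  S: {a,b}  A: {a}  B: {a,b}  C: {a,b}

FOLLOW sets:
FOLLOW(S) := {$}
round 1:
  S→B a A: FOLLOW(B) ⊇ FIRST(a) = {a}; new: +{a}
  S→B a A: FOLLOW(A) ⊇ FOLLOW(S) ⊇ {$}; new: +{$}
  S→b C: FOLLOW(C) ⊇ FOLLOW(S) ⊇ {$}; new: +{$}
  FOLLOW(S)={$}  FOLLOW(A)={$}  FOLLOW(B)={a}  FOLLOW(C)={$}
round 2:
  B→A: FOLLOW(A) ⊇ FOLLOW(B) ⊇ {a}; new: +{a}
  C→B: FOLLOW(B) ⊇ FOLLOW(C) ⊇ {$}; new: +{$}
  FOLLOW(S)={$}  FOLLOW(A)={$,a}  FOLLOW(B)={$,a}  FOLLOW(C)={$}
round 3: (stable)
  FOLLOW(S)={$}  FOLLOW(A)={$,a}  FOLLOW(B)={$,a}  FOLLOW(C)={$}

FOLLOW(B) = ["$", "a"]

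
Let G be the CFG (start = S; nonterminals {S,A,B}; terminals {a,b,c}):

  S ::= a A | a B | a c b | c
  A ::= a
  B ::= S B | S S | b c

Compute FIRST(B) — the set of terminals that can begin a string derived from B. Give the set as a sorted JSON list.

FIRST sets, iterate to fixpoint:
pass 1:
  A via A→a: +{a}
  B via B→b c: +{b}
  S via S→a A: +{a}
  S via S→c: +{c}
  FIRST[S]={a,c}  FIRST[A]={a}  FIRST[B]={b}
pass 2:
  B via B→S B: +{a,c}
  FIRST[S]={a,c}  FIRST[A]={a}  FIRST[B]={a,b,c}
pass 3: done
  FIRST[S]={a,c}  FIRST[A]={a}  FIRST[B]={a,b,c}

FIRST(B) = ["a", "b", "c"]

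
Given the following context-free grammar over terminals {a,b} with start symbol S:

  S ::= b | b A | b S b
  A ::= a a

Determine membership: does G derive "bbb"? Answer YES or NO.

Convert to CNF:
  S -> T1 A | T1 X2 | b
  A -> T0 T0
  T0 -> a
  T1 -> b
  X2 -> S T1

Fill CYK table bottom-up:
  cell(0,0) b: {S,T1}  orig:{S}
  cell(1,1) b: {S,T1}  orig:{S}
  cell(2,2) b: {S,T1}  orig:{S}
  cell(0,1) bb: {X2}  orig:{}
  cell(1,2) bb: {X2}  orig:{}
  cell(0,2) bbb: {S}

S ∈ T[0,2] ⇒ YES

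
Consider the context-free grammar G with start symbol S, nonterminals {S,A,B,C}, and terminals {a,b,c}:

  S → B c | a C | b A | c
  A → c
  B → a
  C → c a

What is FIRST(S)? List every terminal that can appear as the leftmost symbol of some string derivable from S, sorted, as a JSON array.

FIRST iteration:
[1]
  A via A→c: +{c}
  B via B→a: +{a}
  C via C→c a: +{c}
  S via S→B c: +{a}
  S via S→b A: +{b}
  S via S→c: +{c}
  FIRST(S)={a,b,c}  FIRST(A)={c}  FIRST(B)={a}  FIRST(C)={c}
[2] done
  FIRST(S)={a,b,c}  FIRST(A)={c}  FIRST(B)={a}  FIRST(C)={c}

FIRST(S) = ["a", "b", "c"]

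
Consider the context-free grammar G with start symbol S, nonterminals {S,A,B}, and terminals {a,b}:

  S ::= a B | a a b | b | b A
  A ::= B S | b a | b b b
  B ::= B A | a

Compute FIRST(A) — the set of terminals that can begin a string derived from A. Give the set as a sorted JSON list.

Compute FIRST by fixpoint:
round 1:
  A via A→b a: +{b}
  B via B→a: +{a}
  S via S→a B: +{a}
  S via S→b: +{b}
  FIRST[S]={a,b}  FIRST[A]={b}  FIRST[B]={a}
round 2:
  A via A→B S: +{a}
  FIRST[S]={a,b}  FIRST[A]={a,b}  FIRST[B]={a}
round 3: — fixpoint
  FIRST[S]={a,b}  FIRST[A]={a,b}  FIRST[B]={a}

FIRST(A) = ["a", "b"]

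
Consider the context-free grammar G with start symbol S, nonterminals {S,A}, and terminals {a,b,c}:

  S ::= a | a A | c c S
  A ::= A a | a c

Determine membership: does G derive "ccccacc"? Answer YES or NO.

Convert to CNF:
  S -> T0 A | T1 X2 | a
  A -> A T0 | T0 T1
  T0 -> a
  T1 -> c
  X2 -> T1 S

Fill CYK table bottom-up:
  cell(0,0) c: {T1}  orig:{}
  cell(1,1) c: {T1}  orig:{}
  cell(2,2) c: {T1}  orig:{}
  cell(3,3) c: {T1}  orig:{}
  cell(4,4) a: {S,T0}  orig:{S}
  cell(5,5) c: {T1}  orig:{}
  cell(6,6) c: {T1}  orig:{}
  cell(0,1) cc: ∅
  cell(1,2) cc: ∅
  cell(2,3) cc: ∅
  cell(3,4) ca: {X2}  orig:{}
  cell(4,5) ac: {A}
  cell(5,6) cc: ∅
  cell(0,2) ccc: ∅
  cell(1,3) ccc: ∅
  cell(2,4) cca: {S}
  cell(3,5) cac: ∅
  cell(4,6) acc: ∅
  cell(0,3) cccc: ∅
  cell(1,4) ccca: {X2}  orig:{}
  cell(2,5) ccac: ∅
  cell(3,6) cacc: ∅
  cell(0,4) cccca: {S}
  cell(1,5) cccac: ∅
  cell(2,6) ccacc: ∅
  cell(0,5) ccccac: ∅
  cell(1,6) cccacc: ∅
  cell(0,6) ccccacc: ∅

S ∉ T[0,6] ⇒ NO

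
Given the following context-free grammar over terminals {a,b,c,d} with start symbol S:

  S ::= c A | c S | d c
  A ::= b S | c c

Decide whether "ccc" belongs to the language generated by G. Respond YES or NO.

Convert to CNF:
  S -> T1 A | T1 S | T2 T1
  A -> T0 S | T1 T1
  T0 -> b
  T1 -> c
  T2 -> d

Fill CYK table bottom-up:
  [0..0]={T1}  "c"  orig:{}
  [1..1]={T1}  "c"  orig:{}
  [2..2]={T1}  "c"  orig:{}
  [0..1]={A}  "cc"
  [1..2]={A}  "cc"
  [0..2]={S}  "ccc"

S ∈ T[0,2] ⇒ YES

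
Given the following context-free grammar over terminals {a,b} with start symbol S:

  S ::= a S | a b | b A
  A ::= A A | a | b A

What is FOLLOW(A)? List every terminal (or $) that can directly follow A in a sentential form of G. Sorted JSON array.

FIRST sets, iterate to fixpoint:
iter 1:
  A via A→a: +{a}
  A via A→b A: +{b}
  S via S→a S: +{a}
  S via S→b A: +{b}
  FIRST(S)={a,b}  FIRST(A)={a,b}
iter 2: (no change)
  FIRST(S)={a,b}  FIRST(A)={a,b}

Compute FOLLOW by fixpoint:
FOLLOW(S) := {$}
round 1:
  A→A A: FOLLOW(A) ⊇ FIRST(A) = {a,b}; new: +{a,b}
  S→b A: FOLLOW(A) ⊇ FOLLOW(S) ⊇ {$}; new: +{$}
  FOLLOW[S]={$}  FOLLOW[A]={$,a,b}
round 2: (stable)
  FOLLOW[S]={$}  FOLLOW[A]={$,a,b}

FOLLOW(A) = ["$", "a", "b"]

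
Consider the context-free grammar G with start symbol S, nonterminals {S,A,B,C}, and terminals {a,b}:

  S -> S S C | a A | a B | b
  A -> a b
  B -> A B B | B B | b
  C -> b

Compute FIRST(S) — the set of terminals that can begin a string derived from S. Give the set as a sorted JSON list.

Compute FIRST by fixpoint:
round 1:
  A via A→a b: +{a}
  B via B→A B B: +{a}
  B via B→b: +{b}
  C via C→b: +{b}
  S via S→a A: +{a}
  S via S→b: +{b}
  S: {a,b}  A: {a}  B: {a,b}  C: {b}
round 2: done
  S: {a,b}  A: {a}  B: {a,b}  C: {b}

FIRST(S) = ["a", "b"]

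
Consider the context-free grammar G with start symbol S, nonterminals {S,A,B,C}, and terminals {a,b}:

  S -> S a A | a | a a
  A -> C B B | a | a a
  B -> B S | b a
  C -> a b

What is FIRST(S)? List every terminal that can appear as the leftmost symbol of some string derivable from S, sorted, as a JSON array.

FIRST iteration:
pass 1:
  A via A→a: +{a}
  B via B→b a: +{b}
  C via C→a b: +{a}
  S via S→a: +{a}
  FIRST(S)={a}  FIRST(A)={a}  FIRST(B)={b}  FIRST(C)={a}
pass 2: (stable)
  FIRST(S)={a}  FIRST(A)={a}  FIRST(B)={b}  FIRST(C)={a}

FIRST(S) = ["a"]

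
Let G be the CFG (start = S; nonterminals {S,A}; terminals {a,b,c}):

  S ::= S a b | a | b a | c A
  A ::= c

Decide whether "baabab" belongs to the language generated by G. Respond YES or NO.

Convert to CNF:
  S -> S X3 | T1 T0 | T2 A | a
  A -> c
  T0 -> a
  T1 -> b
  T2 -> c
  X3 -> T0 T1

CYK fill:
  [0..0]={T1}  "b"  orig:{}
  [1..1]={S,T0}  "a"  orig:{S}
  [2..2]={S,T0}  "a"  orig:{S}
  [3..3]={T1}  "b"  orig:{}
  [4..4]={S,T0}  "a"  orig:{S}
  [5..5]={T1}  "b"  orig:{}
  [0..1]={S}  "ba"
  [1..2]=∅  "aa"
  [2..3]={X3}  "ab"  orig:{}
  [3..4]={S}  "ba"
  [4..5]={X3}  "ab"  orig:{}
  [0..2]=∅  "baa"
  [1..3]={S}  "aab"
  [2..4]=∅  "aba"
  [3..5]=∅  "bab"
  [0..3]={S}  "baab"
  [1..4]=∅  "aaba"
  [2..5]=∅  "abab"
  [0..4]=∅  "baaba"
  [1..5]={S}  "aabab"
  [0..5]={S}  "baabab"

S ∈ T[0,5] ⇒ YES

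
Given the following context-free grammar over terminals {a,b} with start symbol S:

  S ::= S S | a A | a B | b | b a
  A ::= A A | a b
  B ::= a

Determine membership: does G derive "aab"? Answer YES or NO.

CNF form of G:
  S -> S S | T0 A | T0 B | T1 T0 | b
  A -> A A | T0 T1
  B -> a
  T0 -> a
  T1 -> b

CYK table (by increasing span):
  [0..0]={B,T0}  "a"  orig:{B}
  [1..1]={B,T0}  "a"  orig:{B}
  [2..2]={S,T1}  "b"  orig:{S}
  [0..1]={S}  "aa"
  [1..2]={A}  "ab"
  [0..2]={S}  "aab"

S ∈ T[0,2] ⇒ YES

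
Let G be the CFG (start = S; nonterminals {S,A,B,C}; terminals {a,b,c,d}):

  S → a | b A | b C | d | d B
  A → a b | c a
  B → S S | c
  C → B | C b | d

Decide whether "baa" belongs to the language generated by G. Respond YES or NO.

Convert to CNF:
  S -> T1 A | T1 C | T3 B | a | d
  A -> T0 T1 | T2 T0
  B -> S S | c
  C -> C T1 | S S | c | d
  T0 -> a
  T1 -> b
  T2 -> c
  T3 -> d

CYK fill:
  cell(0,0) b: {T1}  orig:{}
  cell(1,1) a: {S,T0}  orig:{S}
  cell(2,2) a: {S,T0}  orig:{S}
  cell(0,1) ba: ∅
  cell(1,2) aa: {B,C}
  cell(0,2) baa: {S}

S ∈ T[0,2] ⇒ YES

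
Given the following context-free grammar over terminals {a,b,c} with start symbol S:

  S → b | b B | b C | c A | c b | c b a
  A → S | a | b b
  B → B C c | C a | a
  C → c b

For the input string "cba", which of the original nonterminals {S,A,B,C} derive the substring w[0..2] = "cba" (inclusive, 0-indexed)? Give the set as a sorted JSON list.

Convert to CNF:
  S -> T0 B | T0 C | T1 A | T1 T0 | T1 X5 | b
  A -> T0 B | T0 C | T0 T0 | T1 A | T1 T0 | T1 X3 | a | b
  B -> B X4 | C T2 | a
  C -> T1 T0
  T0 -> b
  T1 -> c
  T2 -> a
  X3 -> T0 T2
  X4 -> C T1
  X5 -> T0 T2

CYK fill, restricted to cells inside w[0..2]:
  T[0,0] 'c' = {T1}  orig:{}
  T[1,1] 'b' = {A,S,T0}  orig:{A,S}
  T[2,2] 'a' = {A,B,T2}  orig:{A,B}
  T[0,1] 'cb' = {A,C,S}
  T[1,2] 'ba' = {A,S,X3,X5}  orig:{A,S}
  T[0,2] 'cba' = {A,B,S}

Original NTs in T[0,2] deriving "cba": ["A", "B", "S"]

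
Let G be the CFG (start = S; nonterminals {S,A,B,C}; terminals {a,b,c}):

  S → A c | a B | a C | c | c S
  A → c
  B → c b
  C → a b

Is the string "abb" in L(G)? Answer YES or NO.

CNF form of G:
  S -> A T0 | T0 S | T2 B | T2 C | c
  A -> c
  B -> T0 T1
  C -> T2 T1
  T0 -> c
  T1 -> b
  T2 -> a

Fill CYK table bottom-up:
  T[0,0] 'a' = {T2}  orig:{}
  T[1,1] 'b' = {T1}  orig:{}
  T[2,2] 'b' = {T1}  orig:{}
  T[0,1] 'ab' = {C}
  T[1,2] 'bb' = ∅
  T[0,2] 'abb' = ∅

S ∉ T[0,2] ⇒ NO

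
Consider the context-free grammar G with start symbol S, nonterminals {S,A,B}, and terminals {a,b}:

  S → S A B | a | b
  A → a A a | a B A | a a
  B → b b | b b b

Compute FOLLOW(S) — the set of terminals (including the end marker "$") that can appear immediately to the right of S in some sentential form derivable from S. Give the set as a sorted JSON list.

FIRST sets, iterate to fixpoint:
pass 1:
  A via A→a A a: +{a}
  B via B→b b: +{b}
  S via S→a: +{a}
  S via S→b: +{b}
  FIRST(S)={a,b}  FIRST(A)={a}  FIRST(B)={b}
pass 2: (no change)
  FIRST(S)={a,b}  FIRST(A)={a}  FIRST(B)={b}

FOLLOW iteration:
initialize: $ ∈ FOLLOW(S)
[1]
  A→a A a: FOLLOW(A) ⊇ FIRST(a) = {a}; new: +{a}
  A→a B A: FOLLOW(B) ⊇ FIRST(A) = {a}; new: +{a}
  S→S A B: FOLLOW(S) ⊇ FIRST(A) = {a}; new: +{a}
  S→S A B: FOLLOW(A) ⊇ FIRST(B) = {b}; new: +{b}
  S→S A B: FOLLOW(B) ⊇ FOLLOW(S) ⊇ {$,a}; new: +{$}
  S: {$,a}  A: {a,b}  B: {$,a}
[2] (no change)
  S: {$,a}  A: {a,b}  B: {$,a}

FOLLOW(S) = ["$", "a"]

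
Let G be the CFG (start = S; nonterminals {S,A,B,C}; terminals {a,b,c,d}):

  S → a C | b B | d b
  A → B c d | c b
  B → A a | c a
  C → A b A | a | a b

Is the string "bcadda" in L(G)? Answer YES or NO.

Convert to CNF:
  S -> T1 T2 | T2 B | T3 C
  A -> B X4 | T0 T2
  B -> A T3 | T0 T3
  C -> A X5 | T3 T2 | a
  T0 -> c
  T1 -> d
  T2 -> b
  T3 -> a
  X4 -> T0 T1
  X5 -> T2 A

Fill CYK table bottom-up:
  cell(0,0) b: {T2}  orig:{}
  cell(1,1) c: {T0}  orig:{}
  cell(2,2) a: {C,T3}  orig:{C}
  cell(3,3) d: {T1}  orig:{}
  cell(4,4) d: {T1}  orig:{}
  cell(5,5) a: {C,T3}  orig:{C}
  cell(0,1) bc: ∅
  cell(1,2) ca: {B}
  cell(2,3) ad: ∅
  cell(3,4) dd: ∅
  cell(4,5) da: ∅
  cell(0,2) bca: {S}
  cell(1,3) cad: ∅
  cell(2,4) add: ∅
  cell(3,5) dda: ∅
  cell(0,3) bcad: ∅
  cell(1,4) cadd: ∅
  cell(2,5) adda: ∅
  cell(0,4) bcadd: ∅
  cell(1,5) cadda: ∅
  cell(0,5) bcadda: ∅

S ∉ T[0,5] ⇒ NO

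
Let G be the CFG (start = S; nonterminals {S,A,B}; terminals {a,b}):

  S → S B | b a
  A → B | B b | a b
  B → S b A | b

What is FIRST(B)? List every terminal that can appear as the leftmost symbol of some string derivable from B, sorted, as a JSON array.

FIRST iteration:
pass 1:
  A via A→a b: +{a}
  B via B→b: +{b}
  S via S→b a: +{b}
  S: {b}  A: {a}  B: {b}
pass 2:
  A via A→B: +{b}
  S: {b}  A: {a,b}  B: {b}
pass 3: done
  S: {b}  A: {a,b}  B: {b}

FIRST(B) = ["b"]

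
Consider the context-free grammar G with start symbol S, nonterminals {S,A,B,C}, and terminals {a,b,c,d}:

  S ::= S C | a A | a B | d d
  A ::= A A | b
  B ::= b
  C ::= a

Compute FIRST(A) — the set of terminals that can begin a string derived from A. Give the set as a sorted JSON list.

FIRST sets, iterate to fixpoint:
iter 1:
  A via A→b: +{b}
  B via B→b: +{b}
  C via C→a: +{a}
  S via S→a A: +{a}
  S via S→d d: +{d}
  FIRST(S)={a,d}  FIRST(A)={b}  FIRST(B)={b}  FIRST(C)={a}
iter 2: (no change)
  FIRST(S)={a,d}  FIRST(A)={b}  FIRST(B)={b}  FIRST(C)={a}

FIRST(A) = ["b"]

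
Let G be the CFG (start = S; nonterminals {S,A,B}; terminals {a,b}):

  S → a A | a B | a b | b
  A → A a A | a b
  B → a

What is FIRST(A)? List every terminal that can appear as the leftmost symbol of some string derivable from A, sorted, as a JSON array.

Compute FIRST by fixpoint:
pass 1:
  A via A→a b: +{a}
  B via B→a: +{a}
  S via S→a A: +{a}
  S via S→b: +{b}
  S: {a,b}  A: {a}  B: {a}
pass 2: — fixpoint
  S: {a,b}  A: {a}  B: {a}

FIRST(A) = ["a"]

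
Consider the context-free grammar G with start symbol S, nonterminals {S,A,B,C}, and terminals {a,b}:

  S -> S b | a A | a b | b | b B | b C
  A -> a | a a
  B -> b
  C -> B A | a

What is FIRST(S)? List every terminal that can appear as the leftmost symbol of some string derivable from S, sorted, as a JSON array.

Compute FIRST by fixpoint:
pass 1:
  A via A→a: +{a}
  B via B→b: +{b}
  C via C→B A: +{b}
  C via C→a: +{a}
  S via S→a A: +{a}
  S via S→b: +{b}
  FIRST[S]={a,b}  FIRST[A]={a}  FIRST[B]={b}  FIRST[C]={a,b}
pass 2: done
  FIRST[S]={a,b}  FIRST[A]={a}  FIRST[B]={b}  FIRST[C]={a,b}

FIRST(S) = ["a", "b"]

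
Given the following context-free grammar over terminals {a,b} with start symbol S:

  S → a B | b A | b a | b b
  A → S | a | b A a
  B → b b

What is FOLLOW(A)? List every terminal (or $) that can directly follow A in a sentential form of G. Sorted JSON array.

FIRST iteration:
pass 1:
  A via A→a: +{a}
  A via A→b A a: +{b}
  B via B→b b: +{b}
  S via S→a B: +{a}
  S via S→b A: +{b}
  FIRST[S]={a,b}  FIRST[A]={a,b}  FIRST[B]={b}
pass 2: done
  FIRST[S]={a,b}  FIRST[A]={a,b}  FIRST[B]={b}

FOLLOW sets:
initialize: $ ∈ FOLLOW(S)
round 1:
  A→b A a: FOLLOW(A) ⊇ FIRST(a) = {a}; new: +{a}
  S→a B: FOLLOW(B) ⊇ FOLLOW(S) ⊇ {$}; new: +{$}
  S→b A: FOLLOW(A) ⊇ FOLLOW(S) ⊇ {$}; new: +{$}
  FOLLOW(S)={$}  FOLLOW(A)={$,a}  FOLLOW(B)={$}
round 2:
  A→S: FOLLOW(S) ⊇ FOLLOW(A) ⊇ {$,a}; new: +{a}
  S→a B: FOLLOW(B) ⊇ FOLLOW(S) ⊇ {$,a}; new: +{a}
  FOLLOW(S)={$,a}  FOLLOW(A)={$,a}  FOLLOW(B)={$,a}
round 3: (stable)
  FOLLOW(S)={$,a}  FOLLOW(A)={$,a}  FOLLOW(B)={$,a}

FOLLOW(A) = ["$", "a"]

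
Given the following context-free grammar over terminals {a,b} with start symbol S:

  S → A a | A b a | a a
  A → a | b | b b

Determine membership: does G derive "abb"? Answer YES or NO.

Convert to CNF:
  S -> A T1 | A X2 | T1 T1
  A -> T0 T0 | a | b
  T0 -> b
  T1 -> a
  X2 -> T0 T1

CYK table (by increasing span):
  T[0,0] 'a' = {A,T1}  orig:{A}
  T[1,1] 'b' = {A,T0}  orig:{A}
  T[2,2] 'b' = {A,T0}  orig:{A}
  T[0,1] 'ab' = ∅
  T[1,2] 'bb' = {A}
  T[0,2] 'abb' = ∅

S ∉ T[0,2] ⇒ NO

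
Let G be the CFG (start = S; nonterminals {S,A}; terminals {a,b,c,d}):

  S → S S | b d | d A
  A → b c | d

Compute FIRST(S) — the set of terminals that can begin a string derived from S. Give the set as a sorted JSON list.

FIRST sets, iterate to fixpoint:
pass 1:
  A via A→b c: +{b}
  A via A→d: +{d}
  S via S→b d: +{b}
  S via S→d A: +{d}
  FIRST(S)={b,d}  FIRST(A)={b,d}
pass 2: done
  FIRST(S)={b,d}  FIRST(A)={b,d}

FIRST(S) = ["b", "d"]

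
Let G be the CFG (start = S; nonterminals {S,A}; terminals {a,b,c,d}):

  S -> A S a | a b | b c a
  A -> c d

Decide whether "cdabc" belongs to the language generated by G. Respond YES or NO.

Convert to CNF:
  S -> A X4 | T2 T3 | T3 X5
  A -> T0 T1
  T0 -> c
  T1 -> d
  T2 -> a
  T3 -> b
  X4 -> S T2
  X5 -> T0 T2

CYK fill:
  [0..0]={T0}  "c"  orig:{}
  [1..1]={T1}  "d"  orig:{}
  [2..2]={T2}  "a"  orig:{}
  [3..3]={T3}  "b"  orig:{}
  [4..4]={T0}  "c"  orig:{}
  [0..1]={A}  "cd"
  [1..2]=∅  "da"
  [2..3]={S}  "ab"
  [3..4]=∅  "bc"
  [0..2]=∅  "cda"
  [1..3]=∅  "dab"
  [2..4]=∅  "abc"
  [0..3]=∅  "cdab"
  [1..4]=∅  "dabc"
  [0..4]=∅  "cdabc"

S ∉ T[0,4] ⇒ NO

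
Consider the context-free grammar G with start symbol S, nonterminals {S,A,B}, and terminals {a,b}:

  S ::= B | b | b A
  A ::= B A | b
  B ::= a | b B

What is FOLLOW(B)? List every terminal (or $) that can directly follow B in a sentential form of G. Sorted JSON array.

Compute FIRST by fixpoint:
iter 1:
  A via A→b: +{b}
  B via B→a: +{a}
  B via B→b B: +{b}
  S via S→B: +{a,b}
  FIRST[S]={a,b}  FIRST[A]={b}  FIRST[B]={a,b}
iter 2:
  A via A→B A: +{a}
  FIRST[S]={a,b}  FIRST[A]={a,b}  FIRST[B]={a,b}
iter 3: (no change)
  FIRST[S]={a,b}  FIRST[A]={a,b}  FIRST[B]={a,b}

FOLLOW iteration:
FOLLOW(S) := {$}
iter 1:
  A→B A: FOLLOW(B) ⊇ FIRST(A) = {a,b}; new: +{a,b}
  S→B: FOLLOW(B) ⊇ FOLLOW(S) ⊇ {$}; new: +{$}
  S→b A: FOLLOW(A) ⊇ FOLLOW(S) ⊇ {$}; new: +{$}
  S: {$}  A: {$}  B: {$,a,b}
iter 2: (no change)
  S: {$}  A: {$}  B: {$,a,b}

FOLLOW(B) = ["$", "a", "b"]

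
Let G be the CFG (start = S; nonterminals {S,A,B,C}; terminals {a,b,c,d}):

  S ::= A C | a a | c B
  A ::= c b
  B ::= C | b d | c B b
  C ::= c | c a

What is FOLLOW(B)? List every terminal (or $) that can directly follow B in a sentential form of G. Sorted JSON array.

Compute FIRST by fixpoint:
iter 1:
  A via A→c b: +{c}
  B via B→b d: +{b}
  B via B→c B b: +{c}
  C via C→c: +{c}
  S via S→A C: +{c}
  S via S→a a: +{a}
  FIRST[S]={a,c}  FIRST[A]={c}  FIRST[B]={b,c}  FIRST[C]={c}
iter 2: (no change)
  FIRST[S]={a,c}  FIRST[A]={c}  FIRST[B]={b,c}  FIRST[C]={c}

FOLLOW sets:
seed FOLLOW(S) with $
round 1:
  B→c B b: FOLLOW(B) ⊇ FIRST(b) = {b}; new: +{b}
  S→A C: FOLLOW(A) ⊇ FIRST(C) = {c}; new: +{c}
  S→A C: FOLLOW(C) ⊇ FOLLOW(S) ⊇ {$}; new: +{$}
  S→c B: FOLLOW(B) ⊇ FOLLOW(S) ⊇ {$}; new: +{$}
  S: {$}  A: {c}  B: {$,b}  C: {$}
round 2:
  B→C: FOLLOW(C) ⊇ FOLLOW(B) ⊇ {$,b}; new: +{b}
  S: {$}  A: {c}  B: {$,b}  C: {$,b}
round 3: done
  S: {$}  A: {c}  B: {$,b}  C: {$,b}

FOLLOW(B) = ["$", "b"]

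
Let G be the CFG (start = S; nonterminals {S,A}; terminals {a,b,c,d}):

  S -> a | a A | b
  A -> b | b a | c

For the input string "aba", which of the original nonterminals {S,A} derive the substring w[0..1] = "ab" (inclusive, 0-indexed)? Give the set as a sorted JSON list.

Convert to CNF:
  S -> T1 A | a | b
  A -> T0 T1 | b | c
  T0 -> b
  T1 -> a

CYK table (by increasing span) — only the sub-triangle for w[0..1]:
  [0..0]={S,T1}  "a"  orig:{S}
  [1..1]={A,S,T0}  "b"  orig:{A,S}
  [0..1]={S}  "ab"

Original NTs in T[0,1] deriving "ab": ["S"]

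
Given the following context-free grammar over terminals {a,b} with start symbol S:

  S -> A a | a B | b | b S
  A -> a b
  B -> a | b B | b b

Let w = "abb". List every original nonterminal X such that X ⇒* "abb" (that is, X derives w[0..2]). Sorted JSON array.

Convert to CNF:
  S -> A T0 | T0 B | T1 S | b
  A -> T0 T1
  B -> T1 B | T1 T1 | a
  T0 -> a
  T1 -> b

CYK table (by increasing span) (cells [i..j] with 0 ≤ i ≤ j ≤ 2 only):
  cell(0,0) a: {B,T0}  orig:{B}
  cell(1,1) b: {S,T1}  orig:{S}
  cell(2,2) b: {S,T1}  orig:{S}
  cell(0,1) ab: {A}
  cell(1,2) bb: {B,S}
  cell(0,2) abb: {S}

Original NTs in T[0,2] deriving "abb": ["S"]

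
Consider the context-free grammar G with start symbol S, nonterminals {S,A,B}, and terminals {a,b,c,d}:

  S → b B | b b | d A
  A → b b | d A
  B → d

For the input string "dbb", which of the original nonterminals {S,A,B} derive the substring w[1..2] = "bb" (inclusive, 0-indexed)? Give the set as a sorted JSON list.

Convert to CNF:
  S -> T0 B | T0 T0 | T1 A
  A -> T0 T0 | T1 A
  B -> d
  T0 -> b
  T1 -> d

Fill CYK table bottom-up (cells [i..j] with 1 ≤ i ≤ j ≤ 2 only):
  [1..1]={T0}  "b"  orig:{}
  [2..2]={T0}  "b"  orig:{}
  [1..2]={A,S}  "bb"

Original NTs in T[1,2] deriving "bb": ["A", "S"]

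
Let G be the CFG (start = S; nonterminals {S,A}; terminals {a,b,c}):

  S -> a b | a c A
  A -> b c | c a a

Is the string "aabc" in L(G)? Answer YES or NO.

CNF form of G:
  S -> T2 T0 | T2 X4
  A -> T0 T1 | T1 X3
  T0 -> b
  T1 -> c
  T2 -> a
  X3 -> T2 T2
  X4 -> T1 A

CYK table (by increasing span):
  cell(0,0) a: {T2}  orig:{}
  cell(1,1) a: {T2}  orig:{}
  cell(2,2) b: {T0}  orig:{}
  cell(3,3) c: {T1}  orig:{}
  cell(0,1) aa: {X3}  orig:{}
  cell(1,2) ab: {S}
  cell(2,3) bc: {A}
  cell(0,2) aab: ∅
  cell(1,3) abc: ∅
  cell(0,3) aabc: ∅

S ∉ T[0,3] ⇒ NO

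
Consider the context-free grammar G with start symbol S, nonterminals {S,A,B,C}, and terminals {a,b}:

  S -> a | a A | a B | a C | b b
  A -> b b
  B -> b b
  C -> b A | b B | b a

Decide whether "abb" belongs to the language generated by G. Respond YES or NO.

CNF form of G:
  S -> T0 T0 | T1 A | T1 B | T1 C | a
  A -> T0 T0
  B -> T0 T0
  C -> T0 A | T0 B | T0 T1
  T0 -> b
  T1 -> a

CYK fill:
  cell(0,0) a: {S,T1}  orig:{S}
  cell(1,1) b: {T0}  orig:{}
  cell(2,2) b: {T0}  orig:{}
  cell(0,1) ab: ∅
  cell(1,2) bb: {A,B,S}
  cell(0,2) abb: {S}

S ∈ T[0,2] ⇒ YES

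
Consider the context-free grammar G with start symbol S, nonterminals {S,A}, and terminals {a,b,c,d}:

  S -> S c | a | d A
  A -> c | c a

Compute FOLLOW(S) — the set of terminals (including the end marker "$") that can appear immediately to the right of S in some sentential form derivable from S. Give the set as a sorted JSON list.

FIRST iteration:
[1]
  A via A→c: +{c}
  S via S→a: +{a}
  S via S→d A: +{d}
  FIRST(S)={a,d}  FIRST(A)={c}
[2] done
  FIRST(S)={a,d}  FIRST(A)={c}

FOLLOW iteration:
initialize: $ ∈ FOLLOW(S)
[1]
  S→S c: FOLLOW(S) ⊇ FIRST(c) = {c}; new: +{c}
  S→d A: FOLLOW(A) ⊇ FOLLOW(S) ⊇ {$,c}; new: +{$,c}
  FOLLOW(S)={$,c}  FOLLOW(A)={$,c}
[2] — fixpoint
  FOLLOW(S)={$,c}  FOLLOW(A)={$,c}

FOLLOW(S) = ["$", "c"]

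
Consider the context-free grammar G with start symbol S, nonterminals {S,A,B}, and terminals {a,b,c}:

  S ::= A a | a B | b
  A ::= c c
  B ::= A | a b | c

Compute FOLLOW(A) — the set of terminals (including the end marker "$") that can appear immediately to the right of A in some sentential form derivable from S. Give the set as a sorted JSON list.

Compute FIRST by fixpoint:
iter 1:
  A via A→c c: +{c}
  B via B→A: +{c}
  B via B→a b: +{a}
  S via S→A a: +{c}
  S via S→a B: +{a}
  S via S→b: +{b}
  FIRST[S]={a,b,c}  FIRST[A]={c}  FIRST[B]={a,c}
iter 2: (no change)
  FIRST[S]={a,b,c}  FIRST[A]={c}  FIRST[B]={a,c}

Compute FOLLOW by fixpoint:
initialize: $ ∈ FOLLOW(S)
iter 1:
  S→A a: FOLLOW(A) ⊇ FIRST(a) = {a}; new: +{a}
  S→a B: FOLLOW(B) ⊇ FOLLOW(S) ⊇ {$}; new: +{$}
  FOLLOW[S]={$}  FOLLOW[A]={a}  FOLLOW[B]={$}
iter 2:
  B→A: FOLLOW(A) ⊇ FOLLOW(B) ⊇ {$}; new: +{$}
  FOLLOW[S]={$}  FOLLOW[A]={$,a}  FOLLOW[B]={$}
iter 3: done
  FOLLOW[S]={$}  FOLLOW[A]={$,a}  FOLLOW[B]={$}

FOLLOW(A) = ["$", "a"]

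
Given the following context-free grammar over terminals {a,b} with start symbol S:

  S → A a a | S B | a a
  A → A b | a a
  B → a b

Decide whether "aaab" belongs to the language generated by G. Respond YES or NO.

Convert to CNF:
  S -> A X2 | S B | T1 T1
  A -> A T0 | T1 T1
  B -> T1 T0
  T0 -> b
  T1 -> a
  X2 -> T1 T1

CYK fill:
  cell(0,0) a: {T1}  orig:{}
  cell(1,1) a: {T1}  orig:{}
  cell(2,2) a: {T1}  orig:{}
  cell(3,3) b: {T0}  orig:{}
  cell(0,1) aa: {A,S,X2}  orig:{A,S}
  cell(1,2) aa: {A,S,X2}  orig:{A,S}
  cell(2,3) ab: {B}
  cell(0,2) aaa: ∅
  cell(1,3) aab: {A}
  cell(0,3) aaab: {S}

S ∈ T[0,3] ⇒ YES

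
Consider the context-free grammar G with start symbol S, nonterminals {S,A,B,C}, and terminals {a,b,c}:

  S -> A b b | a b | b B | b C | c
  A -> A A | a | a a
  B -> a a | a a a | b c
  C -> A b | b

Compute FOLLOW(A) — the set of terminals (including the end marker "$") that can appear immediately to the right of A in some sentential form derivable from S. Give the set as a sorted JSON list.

Compute FIRST by fixpoint:
[1]
  A via A→a: +{a}
  B via B→a a: +{a}
  B via B→b c: +{b}
  C via C→A b: +{a}
  C via C→b: +{b}
  S via S→A b b: +{a}
  S via S→b B: +{b}
  S via S→c: +{c}
  S: {a,b,c}  A: {a}  B: {a,b}  C: {a,b}
[2] — fixpoint
  S: {a,b,c}  A: {a}  B: {a,b}  C: {a,b}

Compute FOLLOW by fixpoint:
FOLLOW(S) := {$}
[1]
  A→A A: FOLLOW(A) ⊇ FIRST(A) = {a}; new: +{a}
  C→A b: FOLLOW(A) ⊇ FIRST(b) = {b}; new: +{b}
  S→b B: FOLLOW(B) ⊇ FOLLOW(S) ⊇ {$}; new: +{$}
  S→b C: FOLLOW(C) ⊇ FOLLOW(S) ⊇ {$}; new: +{$}
  FOLLOW(S)={$}  FOLLOW(A)={a,b}  FOLLOW(B)={$}  FOLLOW(C)={$}
[2] (no change)
  FOLLOW(S)={$}  FOLLOW(A)={a,b}  FOLLOW(B)={$}  FOLLOW(C)={$}

FOLLOW(A) = ["a", "b"]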